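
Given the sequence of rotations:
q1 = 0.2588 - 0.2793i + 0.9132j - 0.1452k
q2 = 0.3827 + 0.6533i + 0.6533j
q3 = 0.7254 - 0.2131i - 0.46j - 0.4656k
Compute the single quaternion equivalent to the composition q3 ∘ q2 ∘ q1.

q2 · q1 = -0.3151 - 0.0327i + 0.6134j + 0.7235k
q3 · q2 · q1 = 0.3835 - 0.0038i + 0.7593j + 0.5258k
0.3835 - 0.0038i + 0.7593j + 0.5258k


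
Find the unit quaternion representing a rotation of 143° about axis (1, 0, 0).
0.3173 + 0.9483i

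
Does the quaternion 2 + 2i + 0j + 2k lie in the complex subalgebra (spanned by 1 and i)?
No. The quaternion 2 + 2i + 2k has j-coefficient y = 0 and k-coefficient z = 2, not both zero, so it does not lie in the complex subalgebra spanned by 1 and i.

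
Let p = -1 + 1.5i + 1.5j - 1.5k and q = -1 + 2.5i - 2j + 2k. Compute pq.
3.25 - 4i - 6.25j - 7.25k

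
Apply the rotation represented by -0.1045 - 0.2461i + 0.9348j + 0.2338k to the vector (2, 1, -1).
(-1.815, -0.634, 1.518)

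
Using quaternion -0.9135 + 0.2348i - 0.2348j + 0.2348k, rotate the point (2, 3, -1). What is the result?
(1.976, 0.941, -3.035)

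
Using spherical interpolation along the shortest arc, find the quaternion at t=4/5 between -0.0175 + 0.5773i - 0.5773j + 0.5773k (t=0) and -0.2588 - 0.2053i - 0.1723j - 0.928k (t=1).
0.2162 + 0.3105i + 0.0109j + 0.9256k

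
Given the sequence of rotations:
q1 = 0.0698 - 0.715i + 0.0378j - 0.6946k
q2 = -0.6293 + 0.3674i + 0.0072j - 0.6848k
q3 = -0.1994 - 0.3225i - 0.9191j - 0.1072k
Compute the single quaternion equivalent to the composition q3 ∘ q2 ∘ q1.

q2 · q1 = -0.2572 + 0.4965i + 0.7215j + 0.4083k
q3 · q2 · q1 = 0.9183 - 0.314i + 0.171j + 0.1698k
0.9183 - 0.314i + 0.171j + 0.1698k


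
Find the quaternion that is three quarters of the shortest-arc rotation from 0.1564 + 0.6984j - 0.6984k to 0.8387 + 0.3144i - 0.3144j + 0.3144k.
-0.6628 - 0.2675i + 0.4945j - 0.4945k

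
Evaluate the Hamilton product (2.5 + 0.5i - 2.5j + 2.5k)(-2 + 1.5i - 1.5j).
-9.5 + 6.5i + 5j - 2k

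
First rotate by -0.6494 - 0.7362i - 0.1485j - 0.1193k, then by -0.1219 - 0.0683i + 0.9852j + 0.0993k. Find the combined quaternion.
0.187 + 0.0313i - 0.7029j + 0.6855k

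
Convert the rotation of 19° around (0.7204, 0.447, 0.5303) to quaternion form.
0.9863 + 0.1189i + 0.0738j + 0.0875k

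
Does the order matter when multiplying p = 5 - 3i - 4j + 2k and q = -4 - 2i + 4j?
Yes: pq = -10 - 6i + 32j - 28k ≠ -10 + 10i + 40j + 12k = qp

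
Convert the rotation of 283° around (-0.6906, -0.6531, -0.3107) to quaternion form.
-0.7826 - 0.4299i - 0.4066j - 0.1934k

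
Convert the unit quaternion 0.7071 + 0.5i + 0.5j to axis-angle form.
axis = (√2/2, √2/2, 0), θ = π/2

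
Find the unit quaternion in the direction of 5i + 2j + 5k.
0.6804i + 0.2722j + 0.6804k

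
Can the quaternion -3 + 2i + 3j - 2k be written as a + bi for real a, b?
No. The quaternion -3 + 2i + 3j - 2k has j-coefficient y = 3 and k-coefficient z = -2, not both zero, so it does not lie in the complex subalgebra spanned by 1 and i.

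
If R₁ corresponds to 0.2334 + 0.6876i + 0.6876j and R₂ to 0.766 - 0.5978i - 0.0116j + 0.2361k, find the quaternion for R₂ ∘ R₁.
0.5978 + 0.2248i + 0.6863j - 0.348k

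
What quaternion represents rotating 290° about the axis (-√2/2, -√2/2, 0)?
-0.8192 - 0.4056i - 0.4056j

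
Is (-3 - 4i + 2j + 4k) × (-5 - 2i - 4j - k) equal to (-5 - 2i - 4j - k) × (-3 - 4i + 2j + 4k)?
No: pq = 19 + 40i - 10j + 3k ≠ 19 + 12i + 14j - 37k = qp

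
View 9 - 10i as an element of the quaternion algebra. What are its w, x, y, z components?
9 - 10i + 0j + 0k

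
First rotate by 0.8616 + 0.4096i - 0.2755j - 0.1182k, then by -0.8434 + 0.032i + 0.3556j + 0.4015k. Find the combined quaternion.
-0.5944 - 0.2493i + 0.707j + 0.2912k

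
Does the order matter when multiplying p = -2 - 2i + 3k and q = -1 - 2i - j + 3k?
Yes: pq = -11 + 9i + 2j - 7k ≠ -11 + 3i + 2j - 11k = qp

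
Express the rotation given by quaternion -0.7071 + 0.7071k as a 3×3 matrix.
[[0, 1, 0], [-1, 0, 0], [0, 0, 1]]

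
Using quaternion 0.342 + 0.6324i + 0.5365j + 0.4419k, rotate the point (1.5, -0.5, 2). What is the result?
(1.714, 1.65, -0.916)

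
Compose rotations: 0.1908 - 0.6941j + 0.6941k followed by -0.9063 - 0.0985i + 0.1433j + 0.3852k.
-0.3408 + 0.348i + 0.7248j - 0.4872k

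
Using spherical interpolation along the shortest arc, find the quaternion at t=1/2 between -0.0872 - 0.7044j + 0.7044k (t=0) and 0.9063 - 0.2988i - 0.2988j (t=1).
0.5445 - 0.1986i - 0.6669j + 0.4683k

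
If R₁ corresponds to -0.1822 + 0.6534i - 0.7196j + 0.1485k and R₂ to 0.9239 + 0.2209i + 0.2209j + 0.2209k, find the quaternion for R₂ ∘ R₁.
-0.1865 + 0.7552i - 0.5936j - 0.2063k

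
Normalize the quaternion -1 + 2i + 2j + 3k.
-0.2357 + 0.4714i + 0.4714j + 0.7071k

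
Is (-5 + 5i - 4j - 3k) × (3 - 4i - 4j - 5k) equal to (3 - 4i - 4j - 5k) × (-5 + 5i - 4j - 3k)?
No: pq = -26 + 43i + 45j - 20k ≠ -26 + 27i - 29j + 52k = qp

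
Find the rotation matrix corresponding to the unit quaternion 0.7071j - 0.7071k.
[[-1, 0, 0], [0, 0, -1], [0, -1, 0]]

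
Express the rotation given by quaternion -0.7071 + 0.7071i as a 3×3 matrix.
[[1, 0, 0], [0, 0, 1], [0, -1, 0]]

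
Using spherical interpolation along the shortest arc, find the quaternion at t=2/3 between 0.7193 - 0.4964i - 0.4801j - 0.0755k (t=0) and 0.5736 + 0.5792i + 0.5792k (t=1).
0.8258 + 0.2495i - 0.2294j + 0.4507k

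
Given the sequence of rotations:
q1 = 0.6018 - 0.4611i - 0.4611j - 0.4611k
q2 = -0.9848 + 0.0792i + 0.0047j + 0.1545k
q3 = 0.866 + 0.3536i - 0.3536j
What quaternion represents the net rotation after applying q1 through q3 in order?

q2 · q1 = -0.4827 + 0.5708i + 0.4222j + 0.5127k
q3 · q2 · q1 = -0.4706 + 0.1423i + 0.355j + 0.7951k
-0.4706 + 0.1423i + 0.355j + 0.7951k


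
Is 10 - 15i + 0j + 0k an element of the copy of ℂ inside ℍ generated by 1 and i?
Yes. The quaternion 10 - 15i has j- and k-coefficients y = z = 0, so it lies in the complex subalgebra spanned by 1 and i.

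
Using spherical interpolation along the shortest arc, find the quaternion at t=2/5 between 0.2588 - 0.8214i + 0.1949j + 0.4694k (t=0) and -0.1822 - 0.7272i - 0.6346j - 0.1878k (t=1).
0.0933 - 0.9495i - 0.1786j + 0.2407k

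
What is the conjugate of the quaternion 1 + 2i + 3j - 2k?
1 - 2i - 3j + 2k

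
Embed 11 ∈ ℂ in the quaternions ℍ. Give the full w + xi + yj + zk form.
11 + 0i + 0j + 0k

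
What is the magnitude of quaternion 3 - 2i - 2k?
√17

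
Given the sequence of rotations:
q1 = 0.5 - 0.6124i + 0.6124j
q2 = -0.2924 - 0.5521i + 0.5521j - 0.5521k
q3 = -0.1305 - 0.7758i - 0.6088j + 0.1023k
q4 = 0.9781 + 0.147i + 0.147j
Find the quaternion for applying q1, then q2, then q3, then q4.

q2 · q1 = -0.8224 + 0.2411i + 0.4351j - 0.2761k
q3 · q2 · q1 = 0.5875 + 0.7301i + 0.2544j - 0.2389k
q4 · q3 · q2 · q1 = 0.4299 + 0.7654i + 0.3703j - 0.3036k
0.4299 + 0.7654i + 0.3703j - 0.3036k


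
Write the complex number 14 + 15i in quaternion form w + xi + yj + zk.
14 + 15i + 0j + 0k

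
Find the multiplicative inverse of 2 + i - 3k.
0.1429 - 0.0714i + 0.2143k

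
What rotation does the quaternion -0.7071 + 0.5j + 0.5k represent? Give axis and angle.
axis = (0, √2/2, √2/2), θ = 3π/2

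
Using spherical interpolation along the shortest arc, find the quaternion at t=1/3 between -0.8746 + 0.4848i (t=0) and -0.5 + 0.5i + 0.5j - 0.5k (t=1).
-0.807 + 0.5297i + 0.1848j - 0.1848k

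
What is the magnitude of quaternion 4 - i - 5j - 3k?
√51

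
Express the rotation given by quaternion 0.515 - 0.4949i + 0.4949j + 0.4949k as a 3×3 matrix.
[[0.0203, -0.9996, 0.0199], [0.0199, 0.0203, 0.9996], [-0.9996, -0.0199, 0.0203]]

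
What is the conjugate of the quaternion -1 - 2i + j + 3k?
-1 + 2i - j - 3k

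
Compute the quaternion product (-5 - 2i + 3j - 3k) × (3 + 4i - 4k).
-19 - 38i - 11j - k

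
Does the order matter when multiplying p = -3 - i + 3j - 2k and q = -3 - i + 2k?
Yes: pq = 12 + 12i - 5j + 3k ≠ 12 - 13j - 3k = qp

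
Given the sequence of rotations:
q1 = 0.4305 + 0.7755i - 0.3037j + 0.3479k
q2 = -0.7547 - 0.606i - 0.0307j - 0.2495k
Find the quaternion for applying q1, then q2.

q2 · q1 = 0.2225 - 0.9326i + 0.2333j - 0.1621k
0.2225 - 0.9326i + 0.2333j - 0.1621k


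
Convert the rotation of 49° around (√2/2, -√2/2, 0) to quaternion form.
0.91 + 0.2932i - 0.2932j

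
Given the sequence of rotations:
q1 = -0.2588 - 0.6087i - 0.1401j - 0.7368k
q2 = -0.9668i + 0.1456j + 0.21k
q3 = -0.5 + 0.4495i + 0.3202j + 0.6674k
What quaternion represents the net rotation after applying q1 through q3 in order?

q2 · q1 = -0.4134 + 0.1724i - 0.8778j + 0.1697k
q3 · q2 · q1 = 0.297 + 0.3682i + 0.3453j - 0.8105k
0.297 + 0.3682i + 0.3453j - 0.8105k


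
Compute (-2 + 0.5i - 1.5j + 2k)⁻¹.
-0.1905 - 0.0476i + 0.1429j - 0.1905k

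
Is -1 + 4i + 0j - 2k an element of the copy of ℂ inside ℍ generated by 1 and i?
No. The quaternion -1 + 4i - 2k has j-coefficient y = 0 and k-coefficient z = -2, not both zero, so it does not lie in the complex subalgebra spanned by 1 and i.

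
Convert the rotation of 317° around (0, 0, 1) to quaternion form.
-0.9304 + 0.3665k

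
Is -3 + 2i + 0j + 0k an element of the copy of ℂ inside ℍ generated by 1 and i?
Yes. The quaternion -3 + 2i has j- and k-coefficients y = z = 0, so it lies in the complex subalgebra spanned by 1 and i.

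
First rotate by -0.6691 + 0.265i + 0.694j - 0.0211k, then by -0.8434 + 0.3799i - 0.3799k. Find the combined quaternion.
0.4556 - 0.214i - 0.678j + 0.5356k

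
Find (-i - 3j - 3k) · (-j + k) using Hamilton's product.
-6i + j + k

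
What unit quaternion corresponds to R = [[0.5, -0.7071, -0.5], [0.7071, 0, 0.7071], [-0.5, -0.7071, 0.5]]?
0.7071 - 0.5i + 0.5k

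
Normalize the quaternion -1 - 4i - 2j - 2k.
-0.2 - 0.8i - 0.4j - 0.4k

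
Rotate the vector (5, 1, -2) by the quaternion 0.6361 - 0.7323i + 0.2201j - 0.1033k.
(3.355, -4.135, -1.282)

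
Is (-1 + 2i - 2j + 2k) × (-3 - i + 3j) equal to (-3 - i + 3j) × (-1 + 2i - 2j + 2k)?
No: pq = 11 - 11i + j - 2k ≠ 11 + i + 5j - 10k = qp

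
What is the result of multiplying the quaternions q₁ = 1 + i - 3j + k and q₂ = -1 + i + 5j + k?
12 - 8i + 8j + 8k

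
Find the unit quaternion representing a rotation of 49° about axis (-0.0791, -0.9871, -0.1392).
0.91 - 0.0328i - 0.4093j - 0.0577k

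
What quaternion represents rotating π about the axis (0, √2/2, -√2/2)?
0.7071j - 0.7071k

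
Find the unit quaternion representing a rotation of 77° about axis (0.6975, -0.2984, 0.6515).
0.7826 + 0.4342i - 0.1858j + 0.4056k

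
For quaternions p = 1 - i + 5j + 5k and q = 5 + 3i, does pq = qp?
No: pq = 8 - 2i + 40j + 10k ≠ 8 - 2i + 10j + 40k = qp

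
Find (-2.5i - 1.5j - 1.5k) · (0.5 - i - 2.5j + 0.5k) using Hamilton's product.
-5.5 - 5.75i + 2j + 4k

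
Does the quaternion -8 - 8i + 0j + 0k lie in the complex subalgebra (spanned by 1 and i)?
Yes. The quaternion -8 - 8i has j- and k-coefficients y = z = 0, so it lies in the complex subalgebra spanned by 1 and i.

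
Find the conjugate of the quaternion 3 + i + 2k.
3 - i - 2k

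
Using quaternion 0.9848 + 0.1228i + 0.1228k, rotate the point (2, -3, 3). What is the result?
(2.756, -3.061, 2.244)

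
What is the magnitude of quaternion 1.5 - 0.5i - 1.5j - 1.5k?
√7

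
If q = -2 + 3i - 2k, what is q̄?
-2 - 3i + 2k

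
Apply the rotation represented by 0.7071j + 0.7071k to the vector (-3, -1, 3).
(3, 3, -1)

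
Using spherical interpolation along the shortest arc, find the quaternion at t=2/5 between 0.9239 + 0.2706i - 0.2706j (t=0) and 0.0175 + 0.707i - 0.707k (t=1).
0.6979 + 0.5762i - 0.2017j - 0.3745k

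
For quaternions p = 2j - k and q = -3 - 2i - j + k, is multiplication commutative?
No: pq = 3 + i - 4j + 7k ≠ 3 - i - 8j - k = qp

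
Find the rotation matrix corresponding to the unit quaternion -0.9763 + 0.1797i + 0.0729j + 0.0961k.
[[0.9709, 0.2138, -0.1078], [-0.1614, 0.9169, 0.3649], [0.1769, -0.3369, 0.9248]]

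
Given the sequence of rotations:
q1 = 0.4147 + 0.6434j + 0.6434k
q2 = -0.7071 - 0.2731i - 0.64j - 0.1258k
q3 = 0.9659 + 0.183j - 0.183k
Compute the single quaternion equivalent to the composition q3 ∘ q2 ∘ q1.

q2 · q1 = 0.1995 - 0.4441i - 0.5446j - 0.6828k
q3 · q2 · q1 = 0.1674 - 0.6536i - 0.4083j - 0.6148k
0.1674 - 0.6536i - 0.4083j - 0.6148k


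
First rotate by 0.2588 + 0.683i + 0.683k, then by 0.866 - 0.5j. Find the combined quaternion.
0.2241 + 0.25i - 0.1294j + 0.933k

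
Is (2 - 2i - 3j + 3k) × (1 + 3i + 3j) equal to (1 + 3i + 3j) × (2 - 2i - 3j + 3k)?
No: pq = 17 - 5i + 12j + 6k ≠ 17 + 13i - 6j = qp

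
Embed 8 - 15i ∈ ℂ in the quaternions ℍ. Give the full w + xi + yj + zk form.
8 - 15i + 0j + 0k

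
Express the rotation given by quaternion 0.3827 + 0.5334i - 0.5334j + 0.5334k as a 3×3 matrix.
[[-0.1381, -0.9773, 0.1608], [-0.1608, -0.1381, -0.9773], [0.9773, -0.1608, -0.1381]]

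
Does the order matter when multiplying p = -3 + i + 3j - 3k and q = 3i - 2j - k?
Yes: pq = -18i - 2j - 8k ≠ 14j + 14k = qp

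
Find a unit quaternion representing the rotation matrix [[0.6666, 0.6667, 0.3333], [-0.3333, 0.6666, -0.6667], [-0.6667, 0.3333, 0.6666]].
0.866 + 0.2887i + 0.2887j - 0.2887k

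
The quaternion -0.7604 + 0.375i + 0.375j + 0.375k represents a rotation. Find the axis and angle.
axis = (√3/3, √3/3, √3/3), θ = 279°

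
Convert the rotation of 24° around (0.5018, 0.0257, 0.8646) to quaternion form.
0.9781 + 0.1043i + 0.0053j + 0.1798k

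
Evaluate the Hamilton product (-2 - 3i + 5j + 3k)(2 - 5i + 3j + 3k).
-43 + 10i - 2j + 16k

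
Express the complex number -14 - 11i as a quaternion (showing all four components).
-14 - 11i + 0j + 0k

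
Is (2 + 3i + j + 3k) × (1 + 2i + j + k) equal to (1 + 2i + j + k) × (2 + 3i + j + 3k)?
No: pq = -8 + 5i + 6j + 6k ≠ -8 + 9i + 4k = qp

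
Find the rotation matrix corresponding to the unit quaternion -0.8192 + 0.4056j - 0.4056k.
[[0.342, -0.6645, -0.6645], [0.6645, 0.671, -0.329], [0.6645, -0.329, 0.671]]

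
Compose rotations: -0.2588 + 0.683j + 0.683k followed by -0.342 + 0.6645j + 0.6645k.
-0.8192 - 0.4056j - 0.4056k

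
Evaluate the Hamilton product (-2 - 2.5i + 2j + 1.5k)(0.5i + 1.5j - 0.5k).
-1 - 4.25i - 3.5j - 3.75k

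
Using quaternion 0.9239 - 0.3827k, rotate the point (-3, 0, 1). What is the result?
(-2.121, 2.121, 1)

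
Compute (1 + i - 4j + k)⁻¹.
0.0526 - 0.0526i + 0.2105j - 0.0526k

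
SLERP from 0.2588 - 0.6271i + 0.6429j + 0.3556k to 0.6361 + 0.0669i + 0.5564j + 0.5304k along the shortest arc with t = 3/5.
0.5269 - 0.2342i + 0.6452j + 0.5012k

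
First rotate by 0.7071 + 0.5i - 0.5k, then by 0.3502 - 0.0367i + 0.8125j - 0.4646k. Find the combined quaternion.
0.0337 - 0.2571i + 0.3239j - 0.9099k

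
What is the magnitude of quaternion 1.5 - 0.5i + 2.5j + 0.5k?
3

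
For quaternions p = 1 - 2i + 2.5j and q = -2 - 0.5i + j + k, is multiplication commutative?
No: pq = -5.5 + 6i - 2j + 0.25k ≠ -5.5 + i - 6j + 1.75k = qp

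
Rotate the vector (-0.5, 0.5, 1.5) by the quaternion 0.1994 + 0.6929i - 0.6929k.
(-1.322, -0.737, 0.678)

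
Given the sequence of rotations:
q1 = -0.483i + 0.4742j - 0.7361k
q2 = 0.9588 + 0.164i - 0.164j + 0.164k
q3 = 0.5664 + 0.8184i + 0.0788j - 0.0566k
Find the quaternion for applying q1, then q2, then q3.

q2 · q1 = 0.2777 - 0.4201i + 0.4962j - 0.7072k
q3 · q2 · q1 = 0.422 - 0.0383i + 0.9055j + 0.0229k
0.422 - 0.0383i + 0.9055j + 0.0229k


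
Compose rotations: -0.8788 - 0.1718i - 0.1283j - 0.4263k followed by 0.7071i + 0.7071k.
0.4229 - 0.5307i + 0.18j - 0.7121k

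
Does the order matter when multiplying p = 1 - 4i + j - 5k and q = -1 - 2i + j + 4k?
Yes: pq = 10 + 11i + 26j + 7k ≠ 10 - 7i - 26j + 11k = qp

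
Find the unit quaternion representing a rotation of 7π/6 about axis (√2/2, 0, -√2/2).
-0.2588 + 0.683i - 0.683k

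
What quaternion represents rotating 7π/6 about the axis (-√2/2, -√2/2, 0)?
-0.2588 - 0.683i - 0.683j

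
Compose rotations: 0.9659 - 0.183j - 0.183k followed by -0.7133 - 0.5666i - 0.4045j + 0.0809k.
-0.7482 - 0.4585i - 0.3639j + 0.3124k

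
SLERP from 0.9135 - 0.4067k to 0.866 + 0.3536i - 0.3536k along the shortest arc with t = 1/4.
0.9128 + 0.0902i - 0.3982k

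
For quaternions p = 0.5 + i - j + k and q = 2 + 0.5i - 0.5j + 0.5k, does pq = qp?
Yes: pq = qp = -0.5 + 2.25i - 2.25j + 2.25k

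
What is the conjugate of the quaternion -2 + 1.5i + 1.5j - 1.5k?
-2 - 1.5i - 1.5j + 1.5k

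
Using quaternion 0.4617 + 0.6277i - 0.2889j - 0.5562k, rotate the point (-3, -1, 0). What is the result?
(-0.794, 3.036, 0.393)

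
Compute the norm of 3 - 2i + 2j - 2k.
√21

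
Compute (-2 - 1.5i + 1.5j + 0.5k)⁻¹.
-0.2286 + 0.1714i - 0.1714j - 0.0571k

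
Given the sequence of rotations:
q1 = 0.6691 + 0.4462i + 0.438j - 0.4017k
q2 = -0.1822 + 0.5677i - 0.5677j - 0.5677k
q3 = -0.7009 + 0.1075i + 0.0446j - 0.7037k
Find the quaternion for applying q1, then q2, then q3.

q2 · q1 = -0.3546 + 0.7752i - 0.4849j + 0.1953k
q3 · q2 · q1 = 0.3243 - 0.914i - 0.2425j + 0.0259k
0.3243 - 0.914i - 0.2425j + 0.0259k


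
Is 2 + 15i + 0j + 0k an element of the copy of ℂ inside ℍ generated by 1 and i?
Yes. The quaternion 2 + 15i has j- and k-coefficients y = z = 0, so it lies in the complex subalgebra spanned by 1 and i.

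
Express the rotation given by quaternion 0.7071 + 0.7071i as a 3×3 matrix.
[[1, 0, 0], [0, 0, -1], [0, 1, 0]]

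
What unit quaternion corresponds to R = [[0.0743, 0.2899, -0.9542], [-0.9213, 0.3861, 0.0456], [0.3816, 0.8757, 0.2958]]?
0.6626 + 0.3132i - 0.504j - 0.457k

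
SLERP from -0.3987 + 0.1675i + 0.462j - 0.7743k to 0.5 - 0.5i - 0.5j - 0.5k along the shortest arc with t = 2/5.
-0.5814 + 0.4038i + 0.63j - 0.3195k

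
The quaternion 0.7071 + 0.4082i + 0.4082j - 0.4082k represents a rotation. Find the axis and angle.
axis = (√3/3, √3/3, -√3/3), θ = π/2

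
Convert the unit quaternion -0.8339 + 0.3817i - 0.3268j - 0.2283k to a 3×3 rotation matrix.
[[0.6822, -0.6302, 0.3708], [0.1313, 0.6044, 0.7858], [-0.7193, -0.4874, 0.495]]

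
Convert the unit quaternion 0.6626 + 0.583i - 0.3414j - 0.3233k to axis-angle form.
axis = (0.7784, -0.4558, -0.4317), θ = 97°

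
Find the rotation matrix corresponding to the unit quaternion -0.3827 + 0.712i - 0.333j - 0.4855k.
[[0.3068, -0.8458, -0.4365], [-0.1026, -0.4853, 0.8683], [-0.9462, -0.2216, -0.2357]]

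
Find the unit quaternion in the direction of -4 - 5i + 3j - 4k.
-0.4924 - 0.6155i + 0.3693j - 0.4924k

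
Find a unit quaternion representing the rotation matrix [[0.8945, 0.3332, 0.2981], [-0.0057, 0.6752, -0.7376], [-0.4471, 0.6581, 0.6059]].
0.891 + 0.3916i + 0.2091j - 0.0951k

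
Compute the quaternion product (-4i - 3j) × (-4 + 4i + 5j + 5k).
31 + i + 32j - 8k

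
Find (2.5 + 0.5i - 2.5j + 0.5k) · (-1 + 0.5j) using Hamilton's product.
-1.25 - 0.75i + 3.75j - 0.25k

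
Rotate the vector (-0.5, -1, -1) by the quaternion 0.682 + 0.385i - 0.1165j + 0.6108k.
(0.498, 0.338, -1.374)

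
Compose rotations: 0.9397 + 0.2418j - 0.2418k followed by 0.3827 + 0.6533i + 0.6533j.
0.2017 + 0.4559i + 0.8644j + 0.0654k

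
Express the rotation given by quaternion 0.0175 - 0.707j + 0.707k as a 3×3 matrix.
[[-0.9994, -0.0247, -0.0247], [0.0247, 0.0003, -0.9997], [0.0247, -0.9997, 0.0003]]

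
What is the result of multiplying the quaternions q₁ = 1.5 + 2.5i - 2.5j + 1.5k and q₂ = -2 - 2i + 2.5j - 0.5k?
9 - 10.5i + 7j - 2.5k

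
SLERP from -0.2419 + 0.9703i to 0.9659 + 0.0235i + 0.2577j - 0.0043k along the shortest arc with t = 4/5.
-0.941 + 0.2451i - 0.2333j + 0.0039k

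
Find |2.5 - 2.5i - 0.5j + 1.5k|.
√15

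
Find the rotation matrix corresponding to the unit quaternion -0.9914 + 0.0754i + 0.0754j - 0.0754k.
[[0.9773, -0.1381, -0.1609], [0.1609, 0.9773, 0.1381], [0.1381, -0.1609, 0.9773]]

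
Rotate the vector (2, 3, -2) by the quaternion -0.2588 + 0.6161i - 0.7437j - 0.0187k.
(-3.716, -1.786, 0.041)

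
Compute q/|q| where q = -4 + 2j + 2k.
-0.8165 + 0.4082j + 0.4082k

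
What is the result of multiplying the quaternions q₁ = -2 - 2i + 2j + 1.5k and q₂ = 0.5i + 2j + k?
-4.5 - 2i - 1.25j - 7k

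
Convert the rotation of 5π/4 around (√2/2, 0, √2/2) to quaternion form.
-0.3827 + 0.6533i + 0.6533k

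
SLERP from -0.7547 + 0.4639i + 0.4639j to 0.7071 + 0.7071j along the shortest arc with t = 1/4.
-0.8998 + 0.4046i + 0.163j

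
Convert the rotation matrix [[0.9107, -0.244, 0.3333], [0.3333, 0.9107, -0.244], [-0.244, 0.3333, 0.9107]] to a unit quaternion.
0.9659 + 0.1494i + 0.1494j + 0.1494k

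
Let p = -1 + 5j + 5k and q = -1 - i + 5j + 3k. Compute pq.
-39 - 9i - 15j - 3k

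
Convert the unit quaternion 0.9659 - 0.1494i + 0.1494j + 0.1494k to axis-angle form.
axis = (-√3/3, √3/3, √3/3), θ = π/6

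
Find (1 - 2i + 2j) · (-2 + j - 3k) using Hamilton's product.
-4 - 2i - 9j - 5k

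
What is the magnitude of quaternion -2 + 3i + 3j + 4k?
√38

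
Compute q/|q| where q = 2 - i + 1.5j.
0.7428 - 0.3714i + 0.5571j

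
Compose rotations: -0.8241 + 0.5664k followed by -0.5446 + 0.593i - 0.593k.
0.7847 - 0.4887i - 0.3359j + 0.1802k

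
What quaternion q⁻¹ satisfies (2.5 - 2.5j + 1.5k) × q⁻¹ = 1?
0.1695 + 0.1695j - 0.1017k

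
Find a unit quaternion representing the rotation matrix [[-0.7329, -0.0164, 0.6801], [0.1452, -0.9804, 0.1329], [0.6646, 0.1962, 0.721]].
0.0436 + 0.3628i + 0.0888j + 0.9266k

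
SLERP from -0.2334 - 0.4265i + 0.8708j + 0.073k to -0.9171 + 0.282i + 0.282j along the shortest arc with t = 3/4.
-0.8495 + 0.1016i + 0.5172j + 0.0234k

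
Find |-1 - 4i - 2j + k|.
√22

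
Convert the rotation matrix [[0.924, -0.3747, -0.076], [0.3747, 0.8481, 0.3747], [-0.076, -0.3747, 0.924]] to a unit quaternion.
0.9613 - 0.1949i + 0.1949k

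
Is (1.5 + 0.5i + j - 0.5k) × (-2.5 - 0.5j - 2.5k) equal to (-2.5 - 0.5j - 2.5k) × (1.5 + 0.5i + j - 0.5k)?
No: pq = -4.5 - 4i - 2j - 2.75k ≠ -4.5 + 1.5i - 4.5j - 2.25k = qp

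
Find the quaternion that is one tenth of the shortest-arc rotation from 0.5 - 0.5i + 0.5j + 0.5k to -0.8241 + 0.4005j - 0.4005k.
0.5743 - 0.4709i + 0.4206j + 0.5211k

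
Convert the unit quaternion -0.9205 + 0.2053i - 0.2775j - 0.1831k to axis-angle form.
axis = (0.5254, -0.7102, -0.4686), θ = 314°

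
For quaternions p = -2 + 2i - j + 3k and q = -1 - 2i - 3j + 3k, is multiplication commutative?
No: pq = -6 + 8i - 5j - 17k ≠ -6 - 4i + 19j - k = qp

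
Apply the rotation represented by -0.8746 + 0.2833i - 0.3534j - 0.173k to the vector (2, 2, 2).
(1.415, 3, -1)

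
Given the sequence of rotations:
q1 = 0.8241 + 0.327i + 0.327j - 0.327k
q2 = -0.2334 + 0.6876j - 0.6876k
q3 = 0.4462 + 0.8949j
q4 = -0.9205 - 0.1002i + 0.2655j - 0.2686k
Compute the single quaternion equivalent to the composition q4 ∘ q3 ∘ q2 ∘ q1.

q2 · q1 = -0.642 - 0.0763i + 0.2655j - 0.7152k
q3 · q2 · q1 = -0.5241 - 0.6741i - 0.4561j - 0.2508k
q4 · q3 · q2 · q1 = 0.4686 + 0.4839i + 0.4366j + 0.5963k
0.4686 + 0.4839i + 0.4366j + 0.5963k


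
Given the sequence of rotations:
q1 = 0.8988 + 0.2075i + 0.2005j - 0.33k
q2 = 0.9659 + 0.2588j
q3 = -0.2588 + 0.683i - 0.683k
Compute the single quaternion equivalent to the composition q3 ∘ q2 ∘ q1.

q2 · q1 = 0.8163 + 0.115i + 0.4263j - 0.3724k
q3 · q2 · q1 = -0.5442 + 0.8189i + 0.0655j - 0.17k
-0.5442 + 0.8189i + 0.0655j - 0.17k


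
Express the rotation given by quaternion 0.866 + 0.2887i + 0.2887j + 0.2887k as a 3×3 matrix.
[[0.6666, -0.3333, 0.6667], [0.6667, 0.6666, -0.3333], [-0.3333, 0.6667, 0.6666]]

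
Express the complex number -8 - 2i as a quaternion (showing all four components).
-8 - 2i + 0j + 0k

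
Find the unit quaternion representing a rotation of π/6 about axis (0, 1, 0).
0.9659 + 0.2588j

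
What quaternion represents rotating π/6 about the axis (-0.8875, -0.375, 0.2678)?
0.9659 - 0.2297i - 0.0971j + 0.0693k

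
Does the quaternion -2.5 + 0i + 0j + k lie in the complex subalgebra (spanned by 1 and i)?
No. The quaternion -2.5 + k has j-coefficient y = 0 and k-coefficient z = 1, not both zero, so it does not lie in the complex subalgebra spanned by 1 and i.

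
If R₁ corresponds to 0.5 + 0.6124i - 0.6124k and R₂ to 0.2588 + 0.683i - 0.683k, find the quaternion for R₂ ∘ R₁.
-0.7071 + 0.5i - 0.5k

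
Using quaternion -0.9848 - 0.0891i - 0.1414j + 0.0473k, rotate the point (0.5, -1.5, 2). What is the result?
(0.84, -1.881, 1.502)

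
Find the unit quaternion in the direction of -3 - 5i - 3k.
-0.4575 - 0.7625i - 0.4575k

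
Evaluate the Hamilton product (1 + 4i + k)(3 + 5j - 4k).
7 + 7i + 21j + 19k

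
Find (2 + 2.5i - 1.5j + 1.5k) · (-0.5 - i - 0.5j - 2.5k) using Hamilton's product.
4.5 + 1.25i + 4.5j - 8.5k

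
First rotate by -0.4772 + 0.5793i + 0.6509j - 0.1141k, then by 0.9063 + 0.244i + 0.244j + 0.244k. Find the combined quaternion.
-0.7048 + 0.2219i + 0.6427j - 0.2024k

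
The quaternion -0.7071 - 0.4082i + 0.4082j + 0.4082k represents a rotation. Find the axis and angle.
axis = (-√3/3, √3/3, √3/3), θ = 3π/2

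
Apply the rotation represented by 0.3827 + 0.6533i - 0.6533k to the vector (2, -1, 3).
(-2.768, -1.793, -1.768)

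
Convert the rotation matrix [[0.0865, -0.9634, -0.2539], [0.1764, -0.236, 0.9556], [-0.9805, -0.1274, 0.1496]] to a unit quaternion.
0.5 - 0.5415i + 0.3633j + 0.5699k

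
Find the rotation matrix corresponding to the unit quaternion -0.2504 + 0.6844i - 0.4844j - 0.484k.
[[0.0622, -0.9054, -0.4199], [-0.4207, -0.4053, 0.8116], [-0.9051, 0.1262, -0.4061]]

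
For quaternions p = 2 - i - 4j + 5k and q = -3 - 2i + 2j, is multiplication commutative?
No: pq = -11i + 6j - 25k ≠ 9i + 26j - 5k = qp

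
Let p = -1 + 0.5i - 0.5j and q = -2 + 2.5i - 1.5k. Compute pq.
0.75 - 2.75i + 1.75j + 2.75k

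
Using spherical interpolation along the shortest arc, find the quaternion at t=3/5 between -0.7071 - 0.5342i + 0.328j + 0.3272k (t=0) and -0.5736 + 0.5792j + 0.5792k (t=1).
-0.6627 - 0.2277i + 0.5046j + 0.5043k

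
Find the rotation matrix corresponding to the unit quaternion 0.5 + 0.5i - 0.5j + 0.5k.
[[0, -1, 0], [0, 0, -1], [1, 0, 0]]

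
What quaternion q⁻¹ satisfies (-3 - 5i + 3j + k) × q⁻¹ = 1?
-0.0682 + 0.1136i - 0.0682j - 0.0227k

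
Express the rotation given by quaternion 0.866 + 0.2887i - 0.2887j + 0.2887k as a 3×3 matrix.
[[0.6666, -0.6667, -0.3333], [0.3333, 0.6666, -0.6667], [0.6667, 0.3333, 0.6666]]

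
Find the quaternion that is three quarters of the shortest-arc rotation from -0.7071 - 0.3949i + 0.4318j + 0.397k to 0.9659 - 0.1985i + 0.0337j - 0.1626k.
-0.9649 + 0.0463i + 0.0947j + 0.2406k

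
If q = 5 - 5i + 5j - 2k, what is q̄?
5 + 5i - 5j + 2k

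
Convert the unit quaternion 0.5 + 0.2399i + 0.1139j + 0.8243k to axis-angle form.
axis = (0.277, 0.1315, 0.9518), θ = 2π/3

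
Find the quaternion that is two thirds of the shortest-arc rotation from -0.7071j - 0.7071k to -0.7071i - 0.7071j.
-0.5248i - 0.8041j - 0.2793k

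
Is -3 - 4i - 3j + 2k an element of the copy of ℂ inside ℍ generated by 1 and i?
No. The quaternion -3 - 4i - 3j + 2k has j-coefficient y = -3 and k-coefficient z = 2, not both zero, so it does not lie in the complex subalgebra spanned by 1 and i.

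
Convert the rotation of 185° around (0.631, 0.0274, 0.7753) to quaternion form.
-0.0436 + 0.6304i + 0.0274j + 0.7746k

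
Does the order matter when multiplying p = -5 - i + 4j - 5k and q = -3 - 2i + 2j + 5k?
Yes: pq = 30 + 43i - 7j - 4k ≠ 30 - 17i - 37j - 16k = qp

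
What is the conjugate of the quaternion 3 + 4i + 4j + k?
3 - 4i - 4j - k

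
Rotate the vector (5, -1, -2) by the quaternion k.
(-5, 1, -2)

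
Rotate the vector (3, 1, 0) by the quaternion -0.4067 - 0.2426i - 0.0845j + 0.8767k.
(-0.9, -2.671, -1.433)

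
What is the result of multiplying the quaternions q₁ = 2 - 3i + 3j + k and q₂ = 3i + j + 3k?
3 + 14i + 14j - 6k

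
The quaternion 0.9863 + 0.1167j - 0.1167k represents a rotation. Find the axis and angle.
axis = (0, √2/2, -√2/2), θ = 19°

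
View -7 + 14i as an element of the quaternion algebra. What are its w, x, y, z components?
-7 + 14i + 0j + 0k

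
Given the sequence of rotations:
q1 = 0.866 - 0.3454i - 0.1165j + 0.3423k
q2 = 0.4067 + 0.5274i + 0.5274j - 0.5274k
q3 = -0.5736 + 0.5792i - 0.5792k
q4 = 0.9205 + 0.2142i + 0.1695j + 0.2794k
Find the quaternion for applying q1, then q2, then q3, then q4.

q2 · q1 = 0.7763 + 0.4353i + 0.411j - 0.1968k
q3 · q2 · q1 = -0.8114 + 0.438i - 0.3739j - 0.0987k
q4 · q3 · q2 · q1 = -0.7498 + 0.3171i - 0.3382j - 0.4719k
-0.7498 + 0.3171i - 0.3382j - 0.4719k


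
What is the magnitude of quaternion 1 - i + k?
√3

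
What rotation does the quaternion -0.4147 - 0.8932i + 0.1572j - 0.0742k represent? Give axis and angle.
axis = (-0.9816, 0.1728, -0.0815), θ = 229°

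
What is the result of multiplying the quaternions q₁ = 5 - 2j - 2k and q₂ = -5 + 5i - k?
-27 + 27i + 15k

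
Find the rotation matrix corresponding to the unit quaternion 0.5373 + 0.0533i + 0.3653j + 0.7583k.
[[-0.4169, -0.7759, 0.4734], [0.8538, -0.1557, 0.4967], [-0.3117, 0.6113, 0.7274]]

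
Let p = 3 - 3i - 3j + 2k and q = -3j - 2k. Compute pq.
-5 + 12i - 15j + 3k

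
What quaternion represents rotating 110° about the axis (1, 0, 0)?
0.5736 + 0.8192i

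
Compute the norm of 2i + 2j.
√8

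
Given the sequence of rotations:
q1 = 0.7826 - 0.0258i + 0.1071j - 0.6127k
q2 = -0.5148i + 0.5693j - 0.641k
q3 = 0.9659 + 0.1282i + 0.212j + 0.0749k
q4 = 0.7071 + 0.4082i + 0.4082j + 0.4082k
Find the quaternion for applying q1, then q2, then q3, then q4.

q2 · q1 = -0.467 - 0.683i + 0.1467j - 0.5421k
q3 · q2 · q1 = -0.354 - 0.8455i + 0.061j - 0.395k
q4 · q3 · q2 · q1 = 0.2312 - 0.9285i - 0.2853j - 0.0538k
0.2312 - 0.9285i - 0.2853j - 0.0538k


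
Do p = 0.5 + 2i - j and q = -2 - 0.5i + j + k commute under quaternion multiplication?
No: pq = 1 - 5.25i + 0.5j + 2k ≠ 1 - 3.25i + 4.5j - k = qp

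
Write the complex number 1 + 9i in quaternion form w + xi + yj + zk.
1 + 9i + 0j + 0k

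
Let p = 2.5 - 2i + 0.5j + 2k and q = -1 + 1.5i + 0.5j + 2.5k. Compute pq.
-4.75 + 6i + 8.75j + 2.5k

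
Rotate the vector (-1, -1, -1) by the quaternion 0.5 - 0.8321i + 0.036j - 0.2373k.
(-1.493, -0.02, 0.878)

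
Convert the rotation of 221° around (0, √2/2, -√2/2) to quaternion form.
-0.3502 + 0.6623j - 0.6623k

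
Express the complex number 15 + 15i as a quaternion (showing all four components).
15 + 15i + 0j + 0k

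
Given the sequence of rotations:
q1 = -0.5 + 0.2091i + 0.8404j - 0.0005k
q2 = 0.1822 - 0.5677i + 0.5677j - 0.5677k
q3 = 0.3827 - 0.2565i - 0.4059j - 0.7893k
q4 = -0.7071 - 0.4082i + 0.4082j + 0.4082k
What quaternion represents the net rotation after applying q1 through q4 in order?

q2 · q1 = -0.4498 + 0.7988i - 0.2497j - 0.312k
q3 · q2 · q1 = -0.3149 + 0.3506i - 0.6235j + 0.6239k
q4 · q3 · q2 · q1 = 0.3656 + 0.3898i + 0.7101j - 0.4583k
0.3656 + 0.3898i + 0.7101j - 0.4583k


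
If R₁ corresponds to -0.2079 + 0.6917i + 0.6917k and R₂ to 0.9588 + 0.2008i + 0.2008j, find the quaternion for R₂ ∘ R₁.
-0.3382 + 0.7603i - 0.1806j + 0.5243k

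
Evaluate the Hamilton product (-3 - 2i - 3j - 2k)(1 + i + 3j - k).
6 + 4i - 16j - 2k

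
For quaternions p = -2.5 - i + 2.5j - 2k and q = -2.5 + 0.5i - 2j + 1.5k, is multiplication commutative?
No: pq = 14.75 + i - 0.75j + 2k ≠ 14.75 + 1.5i - 1.75j + 0.5k = qp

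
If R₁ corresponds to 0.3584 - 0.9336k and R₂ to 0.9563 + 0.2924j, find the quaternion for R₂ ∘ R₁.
0.3427 - 0.273i + 0.1048j - 0.8928k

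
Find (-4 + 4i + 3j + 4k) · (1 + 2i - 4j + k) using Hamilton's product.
-4 + 15i + 23j - 22k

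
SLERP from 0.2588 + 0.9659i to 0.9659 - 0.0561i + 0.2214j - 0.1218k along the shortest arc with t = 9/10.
0.9665 + 0.0808i + 0.2133j - 0.1173k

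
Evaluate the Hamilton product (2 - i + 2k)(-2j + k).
-2 + 4i - 3j + 4k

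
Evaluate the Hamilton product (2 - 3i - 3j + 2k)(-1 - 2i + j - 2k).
-1 + 3i - 5j - 15k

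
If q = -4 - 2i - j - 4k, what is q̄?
-4 + 2i + j + 4k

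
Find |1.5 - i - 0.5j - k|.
2.121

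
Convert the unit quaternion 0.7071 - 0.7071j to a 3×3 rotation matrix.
[[0, 0, -1], [0, 1, 0], [1, 0, 0]]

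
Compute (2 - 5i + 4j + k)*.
2 + 5i - 4j - k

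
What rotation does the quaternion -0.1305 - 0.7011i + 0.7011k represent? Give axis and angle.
axis = (-√2/2, 0, √2/2), θ = 195°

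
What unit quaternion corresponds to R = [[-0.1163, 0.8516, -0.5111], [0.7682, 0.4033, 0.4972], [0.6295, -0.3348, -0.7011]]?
-0.3827 + 0.5435i + 0.7451j + 0.0545k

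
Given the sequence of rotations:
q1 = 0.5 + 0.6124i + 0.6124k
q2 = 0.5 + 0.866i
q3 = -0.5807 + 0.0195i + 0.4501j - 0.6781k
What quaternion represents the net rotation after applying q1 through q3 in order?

q2 · q1 = -0.2803 + 0.7392i - 0.5303j + 0.3062k
q3 · q2 · q1 = 0.5947 - 0.6565i - 0.3254j - 0.3308k
0.5947 - 0.6565i - 0.3254j - 0.3308k


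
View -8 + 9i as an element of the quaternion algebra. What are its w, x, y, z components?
-8 + 9i + 0j + 0k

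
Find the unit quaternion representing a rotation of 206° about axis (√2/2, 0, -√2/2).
-0.225 + 0.689i - 0.689k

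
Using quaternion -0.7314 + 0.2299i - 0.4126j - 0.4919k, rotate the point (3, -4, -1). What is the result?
(3.786, -0.794, -3.321)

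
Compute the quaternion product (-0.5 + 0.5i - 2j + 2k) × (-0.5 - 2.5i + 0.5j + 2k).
-1.5 - 4i - 5.25j - 6.75k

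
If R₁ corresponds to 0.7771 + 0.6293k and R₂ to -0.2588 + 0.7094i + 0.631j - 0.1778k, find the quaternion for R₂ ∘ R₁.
-0.0892 + 0.9484i + 0.0439j - 0.301k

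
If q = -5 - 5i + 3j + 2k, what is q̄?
-5 + 5i - 3j - 2k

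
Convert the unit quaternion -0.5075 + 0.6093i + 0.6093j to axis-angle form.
axis = (√2/2, √2/2, 0), θ = 241°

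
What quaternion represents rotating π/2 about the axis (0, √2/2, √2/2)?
0.7071 + 0.5j + 0.5k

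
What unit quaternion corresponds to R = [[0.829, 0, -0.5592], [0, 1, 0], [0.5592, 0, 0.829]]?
0.9563 - 0.2924j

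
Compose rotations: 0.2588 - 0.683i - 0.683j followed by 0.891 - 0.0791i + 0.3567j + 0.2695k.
0.4202 - 0.445i - 0.7003j + 0.3674k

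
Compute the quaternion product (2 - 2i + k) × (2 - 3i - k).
-1 - 10i - 5j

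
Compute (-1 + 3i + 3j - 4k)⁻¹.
-0.0286 - 0.0857i - 0.0857j + 0.1143k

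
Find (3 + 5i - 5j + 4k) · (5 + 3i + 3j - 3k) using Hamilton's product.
27 + 37i + 11j + 41k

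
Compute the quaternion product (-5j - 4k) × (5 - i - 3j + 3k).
-3 - 27i - 21j - 25k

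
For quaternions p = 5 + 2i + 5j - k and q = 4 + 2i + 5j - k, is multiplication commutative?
Yes: pq = qp = -10 + 18i + 45j - 9k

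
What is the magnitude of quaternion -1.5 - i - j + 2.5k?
3.24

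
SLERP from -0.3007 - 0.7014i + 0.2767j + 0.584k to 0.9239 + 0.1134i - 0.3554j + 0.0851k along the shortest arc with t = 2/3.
-0.826 - 0.3739i + 0.3838j + 0.1748k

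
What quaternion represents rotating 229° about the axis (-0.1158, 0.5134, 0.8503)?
-0.4147 - 0.1054i + 0.4672j + 0.7737k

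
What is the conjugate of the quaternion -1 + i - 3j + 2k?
-1 - i + 3j - 2k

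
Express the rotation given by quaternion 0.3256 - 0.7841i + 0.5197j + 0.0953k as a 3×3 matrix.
[[0.4417, -0.8771, 0.189], [-0.7529, -0.2478, 0.6097], [-0.4879, -0.4116, -0.7698]]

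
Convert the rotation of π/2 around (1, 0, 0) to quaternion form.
0.7071 + 0.7071i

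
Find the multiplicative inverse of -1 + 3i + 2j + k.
-0.0667 - 0.2i - 0.1333j - 0.0667k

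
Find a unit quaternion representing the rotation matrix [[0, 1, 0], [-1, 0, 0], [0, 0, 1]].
0.7071 - 0.7071k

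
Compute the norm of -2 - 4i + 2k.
√24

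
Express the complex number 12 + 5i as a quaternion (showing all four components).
12 + 5i + 0j + 0k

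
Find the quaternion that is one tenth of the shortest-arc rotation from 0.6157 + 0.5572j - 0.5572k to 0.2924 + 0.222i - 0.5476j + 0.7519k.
0.5383 - 0.0263i + 0.5834j - 0.6076k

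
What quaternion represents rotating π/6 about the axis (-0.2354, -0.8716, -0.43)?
0.9659 - 0.0609i - 0.2256j - 0.1113k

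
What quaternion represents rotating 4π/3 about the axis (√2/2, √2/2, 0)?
-0.5 + 0.6124i + 0.6124j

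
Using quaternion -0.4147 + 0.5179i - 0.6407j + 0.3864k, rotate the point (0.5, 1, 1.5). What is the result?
(0.994, -0.425, -1.526)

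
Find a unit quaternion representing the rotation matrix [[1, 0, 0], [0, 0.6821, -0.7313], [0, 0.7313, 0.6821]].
0.9171 + 0.3987i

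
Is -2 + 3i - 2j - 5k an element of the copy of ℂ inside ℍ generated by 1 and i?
No. The quaternion -2 + 3i - 2j - 5k has j-coefficient y = -2 and k-coefficient z = -5, not both zero, so it does not lie in the complex subalgebra spanned by 1 and i.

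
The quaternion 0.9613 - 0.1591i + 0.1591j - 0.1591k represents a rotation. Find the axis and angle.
axis = (-√3/3, √3/3, -√3/3), θ = 32°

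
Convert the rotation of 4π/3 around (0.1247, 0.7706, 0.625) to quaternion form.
-0.5 + 0.108i + 0.6674j + 0.5413k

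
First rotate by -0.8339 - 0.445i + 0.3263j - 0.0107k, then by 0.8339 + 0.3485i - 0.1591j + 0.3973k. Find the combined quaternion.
-0.4841 - 0.7896i + 0.2317j - 0.2973k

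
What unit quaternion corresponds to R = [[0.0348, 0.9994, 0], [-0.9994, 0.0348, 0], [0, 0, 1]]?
0.7193 - 0.6947k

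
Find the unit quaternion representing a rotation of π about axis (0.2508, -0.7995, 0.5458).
0.2508i - 0.7995j + 0.5458k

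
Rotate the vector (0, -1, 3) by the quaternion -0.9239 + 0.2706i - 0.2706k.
(0.061, 0.793, 3.061)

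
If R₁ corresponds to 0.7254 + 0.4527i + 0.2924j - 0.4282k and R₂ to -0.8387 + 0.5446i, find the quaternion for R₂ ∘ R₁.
-0.8549 + 0.0154i - 0.012j + 0.5184k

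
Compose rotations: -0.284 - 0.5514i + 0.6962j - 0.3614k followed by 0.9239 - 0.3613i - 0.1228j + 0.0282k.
-0.3659 - 0.3821i + 0.532j - 0.6612k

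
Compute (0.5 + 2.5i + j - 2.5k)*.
0.5 - 2.5i - j + 2.5k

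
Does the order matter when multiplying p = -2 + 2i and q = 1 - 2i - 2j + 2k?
Yes: pq = 2 + 6i - 8k ≠ 2 + 6i + 8j = qp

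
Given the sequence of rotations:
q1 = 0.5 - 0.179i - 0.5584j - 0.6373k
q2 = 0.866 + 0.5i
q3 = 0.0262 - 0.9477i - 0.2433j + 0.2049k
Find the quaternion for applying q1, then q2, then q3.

q2 · q1 = 0.5225 + 0.095i - 0.1649j - 0.8311k
q3 · q2 · q1 = 0.2339 - 0.2567i - 0.8996j + 0.2647k
0.2339 - 0.2567i - 0.8996j + 0.2647k
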